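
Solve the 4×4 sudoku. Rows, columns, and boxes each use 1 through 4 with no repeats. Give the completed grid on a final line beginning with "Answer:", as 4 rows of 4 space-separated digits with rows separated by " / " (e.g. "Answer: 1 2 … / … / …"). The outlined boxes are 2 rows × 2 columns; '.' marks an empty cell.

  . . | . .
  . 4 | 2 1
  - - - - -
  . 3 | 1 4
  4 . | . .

Step 1. [r1c1∈{1,2,3}] across col 1, 1 lands solely at r1c1 ⇒ r1c1=1.
Step 2. [r4c4∈{2,3}] col 4 places 2 nowhere but r4c4 ⇒ r4c4=2.
Step 3. [r1c3∈{3,4}] in row 1, 4 fits only at r1c3, so r1c3=4.
Step 4. [r3c1∈{2}] nothing but 2 survives at r3c1. So r3c1=2.
Step 5. [r4c2∈{1}] r4c2 has the single candidate 1. So r4c2=1.
Step 6. [r4c3∈{3}] nothing but 3 survives at r4c3. So r4c3=3.
Step 7. [r1c4∈{3}] r1c4's peers cover all but 3, so r1c4=3.
Step 8. [r1c2∈{2}] r1c2's peers cover all but 2. So r1c2=2.
Step 9. [r2c1∈{3}] r2c1 has the single candidate 3, so r2c1=3.

Answer: 1 2 4 3 / 3 4 2 1 / 2 3 1 4 / 4 1 3 2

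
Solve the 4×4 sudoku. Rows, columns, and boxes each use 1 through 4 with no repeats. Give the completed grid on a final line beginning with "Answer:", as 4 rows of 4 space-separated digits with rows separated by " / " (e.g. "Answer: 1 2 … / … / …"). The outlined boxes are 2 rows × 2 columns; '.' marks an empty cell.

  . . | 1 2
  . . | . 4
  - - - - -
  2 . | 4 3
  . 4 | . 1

Step 1. [r1c2∈{3}] only 3 remains possible at r1c2. So r1c2=3.
Step 2. [r2c1∈{1}] nothing but 1 survives at r2c1. So r2c1=1.
Step 3. [r4c1∈{3}] only 3 remains possible at r4c1, so r4c1=3.
Step 4. [r2c3∈{3}] r2c3 has the single candidate 3, so r2c3=3.
Step 5. [r3c2∈{1}] nothing but 1 survives at r3c2, so r3c2=1.
Step 6. [r1c1∈{4}] nothing but 4 survives at r1c1. So r1c1=4.
Step 7. [r2c2∈{2}] r2c2's peers cover all but 2. So r2c2=2.
Step 8. [r4c3∈{2}] only 2 remains possible at r4c3. So r4c3=2.

Answer: 4 3 1 2 / 1 2 3 4 / 2 1 4 3 / 3 4 2 1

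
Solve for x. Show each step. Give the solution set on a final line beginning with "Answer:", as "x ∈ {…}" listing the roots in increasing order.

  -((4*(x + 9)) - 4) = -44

Step 1. [-((4*(x + 9)) - 4) = -44] LHS negated; negate both sides, so neg: (4*(x + 9)) - 4 = 44.
Step 2. [(4*(x + 9)) - 4 = 44] 4 comes off first (add 4) ⇒ sub: 4*(x + 9) = 48.
Step 3. [4*(x + 9) = 48] 4·(inner) — divide through by 4. So div: x + 9 = 12.
Step 4. [x + 9 = 12] the outer +9 inverts by subtracting 9, so sub: x = 3.

Answer: x ∈ {3}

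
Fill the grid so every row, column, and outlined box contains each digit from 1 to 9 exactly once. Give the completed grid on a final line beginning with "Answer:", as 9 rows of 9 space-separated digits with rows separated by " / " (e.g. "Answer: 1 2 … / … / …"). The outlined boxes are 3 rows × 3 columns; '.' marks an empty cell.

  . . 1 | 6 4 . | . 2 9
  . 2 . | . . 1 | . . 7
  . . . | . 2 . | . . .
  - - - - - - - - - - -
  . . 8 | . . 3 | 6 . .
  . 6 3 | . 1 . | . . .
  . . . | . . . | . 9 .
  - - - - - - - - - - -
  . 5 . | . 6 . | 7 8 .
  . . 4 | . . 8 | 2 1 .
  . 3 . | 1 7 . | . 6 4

Step 1. [r3c9∈{1,3,5,6,8}] 6 has one home in col 9: r3c9. So r3c9=6.
Step 2. [r3c7∈{1,3,4,5,8}] 1 has one home in row 3: r3c7 ⇒ r3c7=1.
Step 3. [r9c1∈{2,8,9}] row 9 places 8 nowhere but r9c1. So r9c1=8.
Step 4. [r6c6∈{2,4,5,6,7}] in row 6, 6 fits only at r6c6 ⇒ r6c6=6.
Step 5. [r7c1∈{1,2,9}] 1 has one home in row 7: r7c1, so r7c1=1.
Step 6. [r9c7∈{5,9}] r9c7 is the only open cell in col 7 admitting 9, so r9c7=9.
Step 7. [r9c6∈{2,5}] across row 9, 5 lands solely at r9c6 ⇒ r9c6=5.
Step 8. [r1c6∈{7}] nothing but 7 survives at r1c6 ⇒ r1c6=7.
Step 9. [r3c6∈{9}] nothing but 9 survives at r3c6 ⇒ r3c6=9.
Step 10. [r8c9∈{3,5}] 5 has one home in row 8: r8c9 ⇒ r8c9=5.
Step 11. [r2c3∈{5,6,9}] in col 3, 6 fits only at r2c3, so r2c3=6.
Step 12. [r2c1∈{3,4,5,9}] r2c1 is the only open cell in row 2 admitting 9. So r2c1=9.
Step 13. [r5c4∈{2,4,5,7,8,9}] across row 5, 9 lands solely at r5c4. So r5c4=9.
Step 14. [r4c5∈{5}] r4c5 is down to just 5. So r4c5=5.
Step 15. [r8c4∈{3}] r8c4's peers cover all but 3. So r8c4=3.
Step 16. [r6c5∈{8}] r6c5 is down to just 8, so r6c5=8.
Step 17. [r4c2∈{1,4,7,9}] row 4 places 9 nowhere but r4c2, so r4c2=9.
Step 18. [r8c2∈{7}] r8c2's peers cover all but 7, so r8c2=7.
Step 19. [r5c9∈{2,8}] in col 9, 8 fits only at r5c9 ⇒ r5c9=8.
Step 20. [r6c2∈{1,4}] across col 2, 1 lands solely at r6c2 ⇒ r6c2=1.
Step 21. [r3c2∈{4,8}] 4 has one home in col 2: r3c2. So r3c2=4.
Step 22. [r2c5∈{3}] nothing but 3 survives at r2c5 ⇒ r2c5=3.
Step 23. [r3c8∈{3,5}] r3c8 is the only open cell in col 8 admitting 3, so r3c8=3.
Step 24. [r6c7∈{3,4,5}] r6c7 is the only open cell in col 7 admitting 3. So r6c7=3.
Step 25. [r6c9∈{2}] r6c9 is down to just 2, so r6c9=2.
Step 26. [r3c4∈{5,8}] in row 3, 8 fits only at r3c4 ⇒ r3c4=8.
Step 27. [r2c7∈{4,5,8}] 8 has one home in row 2: r2c7 ⇒ r2c7=8.
Step 28. [r5c7∈{4,5}] 4 has one home in col 7: r5c7, so r5c7=4.
Step 29. [r5c8∈{5,7}] r5c8 is the only open cell in box 6 admitting 5 ⇒ r5c8=5.
Step 30. [r5c1∈{2,7}] in row 5, 7 fits only at r5c1 ⇒ r5c1=7.
Step 31. [r3c1∈{5}] r3c1's peers cover all but 5. So r3c1=5.
Step 32. [r7c6∈{2,4}] r7c6 is the only open cell in col 6 admitting 4 ⇒ r7c6=4.
Step 33. [r6c4∈{4,7}] row 6 places 7 nowhere but r6c4, so r6c4=7.
Step 34. [r4c4∈{2,4}] in col 4, 4 fits only at r4c4. So r4c4=4.
Step 35. [r9c3∈{2}] r9c3 has the single candidate 2. So r9c3=2.
Step 36. [r2c4∈{5}] r2c4 has the single candidate 5 ⇒ r2c4=5.
Step 37. [r7c3∈{9}] r7c3 is down to just 9. So r7c3=9.
Step 38. [r2c8∈{4}] nothing but 4 survives at r2c8. So r2c8=4.
Step 39. [r4c9∈{1}] r4c9's peers cover all but 1 ⇒ r4c9=1.
Step 40. [r1c1∈{3}] r1c1 is down to just 3 ⇒ r1c1=3.
Step 41. [r3c3∈{7}] r3c3's peers cover all but 7. So r3c3=7.
Step 42. [r1c7∈{5}] r1c7 is down to just 5 ⇒ r1c7=5.
Step 43. [r5c6∈{2}] r5c6 is down to just 2, so r5c6=2.
Step 44. [r6c1∈{4}] r6c1 is down to just 4 ⇒ r6c1=4.
Step 45. [r4c1∈{2}] only 2 remains possible at r4c1. So r4c1=2.
Step 46. [r1c2∈{8}] r1c2 has the single candidate 8. So r1c2=8.
Step 47. [r6c3∈{5}] r6c3 is down to just 5, so r6c3=5.
Step 48. [r7c9∈{3}] r7c9 is down to just 3, so r7c9=3.
Step 49. [r7c4∈{2}] nothing but 2 survives at r7c4, so r7c4=2.
Step 50. [r8c1∈{6}] r8c1 is down to just 6 ⇒ r8c1=6.
Step 51. [r8c5∈{9}] nothing but 9 survives at r8c5, so r8c5=9.
Step 52. [r4c8∈{7}] r4c8 is down to just 7 ⇒ r4c8=7.

Answer: 3 8 1 6 4 7 5 2 9 / 9 2 6 5 3 1 8 4 7 / 5 4 7 8 2 9 1 3 6 / 2 9 8 4 5 3 6 7 1 / 7 6 3 9 1 2 4 5 8 / 4 1 5 7 8 6 3 9 2 / 1 5 9 2 6 4 7 8 3 / 6 7 4 3 9 8 2 1 5 / 8 3 2 1 7 5 9 6 4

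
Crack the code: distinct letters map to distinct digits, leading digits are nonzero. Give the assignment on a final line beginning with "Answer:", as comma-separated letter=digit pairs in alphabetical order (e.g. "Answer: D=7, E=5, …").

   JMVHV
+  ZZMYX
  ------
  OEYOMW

Step 1. [col 1: V + X ≡ W (mod 10)] column 1 (V + X ≡ W (mod 10), carry-in 0) doesn't pin V yet; pick V=7 and continue. So V=7.
Step 2. [col 1: V + X ≡ W (mod 10)] several values work for X in column 1 (V + X ≡ W (mod 10), carry-in 0); try X=2, so X=2.
Step 3. [col 1: V + X ≡ W (mod 10)] column 1 reads V+X+carry(0)=W with V=7, X=2; with digits 2,7 already taken and all letters distinct, the only value for W is 9, so W=9.
Step 4. [O] the sum has 6 digits but both addends have 5; that extra leading digit O is the final carry, namely 1 ⇒ O=1.
Step 5. [col 2: H + Y ≡ M (mod 10)] column 2 (H + Y ≡ M (mod 10), carry-in 0) doesn't pin H yet; pick H=5 and continue, so H=5.
Step 6. [col 2: H + Y ≡ M (mod 10)] column 2 (H + Y ≡ M (mod 10), carry-in 0) doesn't pin Y yet; pick Y=8 and continue. So Y=8.
Step 7. [col 2: H + Y ≡ M (mod 10)] column 2: given H=5, Y=8, carry-in 0, and digits 1,2,5,7,8,9 already taken and all letters distinct, H+Y≡M (mod 10) forces M=3, so M=3.
Step 8. [col 4: M + Z ≡ Y (mod 10)] column 4: given M=3, Y=8, carry-in 1, and digits 1,2,3,5,7,8,9 already taken and all letters distinct, M+Z≡Y (mod 10) forces Z=4 ⇒ Z=4.
Step 9. [col 5: J + Z ≡ E (mod 10)] column 5: given Z=4, carry-in 0, and digits 1,2,3,4,5,7,8,9 already taken and all letters distinct, J+Z≡E (mod 10) forces J=6, so J=6.
Step 10. [col 5: J + Z ≡ E (mod 10)] column 5: given J=6, Z=4, carry-in 0, and digits 1,2,3,4,5,6,7,8,9 already taken and all letters distinct, J+Z≡E (mod 10) forces E=0. So E=0.

Answer: E=0, H=5, J=6, M=3, O=1, V=7, W=9, X=2, Y=8, Z=4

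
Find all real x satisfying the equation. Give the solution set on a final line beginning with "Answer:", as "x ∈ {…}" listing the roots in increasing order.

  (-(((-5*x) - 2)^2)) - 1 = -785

Step 1. [(-(((-5*x) - 2)^2)) - 1 = -785] add 1: x sits inside (… - 1) ⇒ sub: -(((-5*x) - 2)^2) = -784.
Step 2. [-(((-5*x) - 2)^2) = -784] leading − — multiply by −1. So neg: ((-5*x) - 2)^2 = 784.
Step 3. [((-5*x) - 2)^2 = 784] √ both sides: 784 ≥ 0 gives two branches ⇒ sqrt: (-5*x) - 2 = 28 or -28.
Step 4. [(-5*x) - 2 = 28 or -28] peel the -2: add 2 from each side ⇒ sub: -5*x = 30 or -26.
Step 5. [-5*x = 30 or -26] LHS = -5·(…); ÷-5 both sides ⇒ div: x = -6 or 26/5.

Answer: x ∈ {-6, 26/5}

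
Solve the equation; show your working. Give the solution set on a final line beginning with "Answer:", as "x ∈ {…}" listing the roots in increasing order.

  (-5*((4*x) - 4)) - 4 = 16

Step 1. [(-5*((4*x) - 4)) - 4 = 16] the outer -4 inverts by adding 4, so sub: -5*((4*x) - 4) = 20.
Step 2. [-5*((4*x) - 4) = 20] leading coefficient -5: divide by -5 ⇒ div: (4*x) - 4 = -4.
Step 3. [(4*x) - 4 = -4] 4 divides every term; factor it out. So factor: x - 1 = -1.
Step 4. [x - 1 = -1] the outer -1 inverts by adding 1. So sub: x = 0.

Answer: x ∈ {0}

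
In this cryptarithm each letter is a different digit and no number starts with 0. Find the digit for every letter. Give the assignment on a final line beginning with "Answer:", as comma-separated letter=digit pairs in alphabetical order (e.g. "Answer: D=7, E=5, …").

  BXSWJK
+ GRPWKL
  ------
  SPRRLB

Step 1. [col 1: K + L ≡ B (mod 10)] no forcing yet in column 1 (carry-in 0); K=6 is free and consistent — try it, so K=6.
Step 2. [col 1: K + L ≡ B (mod 10)] no forcing yet in column 1 (carry-in 0); L=7 is free and consistent — try it ⇒ L=7.
Step 3. [col 1: K + L ≡ B (mod 10)] column 1: given K=6, L=7, carry-in 0, and digits 6,7 already taken and all letters distinct, K+L≡B (mod 10) forces B=3 ⇒ B=3.
Step 4. [col 2: J + K ≡ L (mod 10)] column 2: given K=6, L=7, carry-in 1, and digits 3,6,7 already taken and all letters distinct, J+K≡L (mod 10) forces J=0. So J=0.
Step 5. [col 3: W + W ≡ R (mod 10)] several values work for W in column 3 (W + W ≡ R (mod 10), carry-in 0); try W=9 ⇒ W=9.
Step 6. [col 3: W + W ≡ R (mod 10)] from column 3 (W=9, carry-in 0, digits 0,3,6,7,9 already taken and all letters distinct): R must equal 8. So R=8.
Step 7. [col 4: S + P ≡ R (mod 10)] P=2 is one option consistent with column 4 (S + P ≡ R (mod 10), carry-in 1) — take it ⇒ P=2.
Step 8. [col 4: S + P ≡ R (mod 10)] column 4: given P=2, R=8, carry-in 1, and digits 0,2,3,6,7,8,9 already taken and all letters distinct, S+P≡R (mod 10) forces S=5 ⇒ S=5.
Step 9. [col 5: X + R ≡ P (mod 10)] from column 5 (R=8, P=2, carry-in 0, digits 0,2,3,5,6,7,8,9 already taken and all letters distinct): X must equal 4. So X=4.
Step 10. [col 6: B + G ≡ S (mod 10)] column 6: given B=3, S=5, carry-in 1, and digits 0,2,3,4,5,6,7,8,9 already taken and all letters distinct, B+G≡S (mod 10) forces G=1. So G=1.

Answer: B=3, G=1, J=0, K=6, L=7, P=2, R=8, S=5, W=9, X=4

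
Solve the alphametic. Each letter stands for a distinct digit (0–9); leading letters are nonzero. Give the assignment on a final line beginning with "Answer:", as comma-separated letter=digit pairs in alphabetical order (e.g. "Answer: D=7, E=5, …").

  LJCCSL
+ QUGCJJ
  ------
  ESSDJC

Step 1. [col 1: L + J ≡ C (mod 10)] several values work for C in column 1 (L + J ≡ C (mod 10), carry-in 0); try C=6. So C=6.
Step 2. [col 1: L + J ≡ C (mod 10)] column 1 (L + J ≡ C (mod 10), carry-in 0) doesn't pin J yet; pick J=5 and continue, so J=5.
Step 3. [col 1: L + J ≡ C (mod 10)] in column 1 we have L+J≡C with carry-in 0; given J=5, C=6 and digits 5,6 already taken and all letters distinct, that pins L to 1. So L=1.
Step 4. [col 2: S + J ≡ J (mod 10)] column 2 reads S+J+carry(0)=J with J=5; with digits 1,5,6 already taken and all letters distinct, the only value for S is 0, so S=0.
Step 5. [col 3: C + C ≡ D (mod 10)] column 3: given C=6, carry-in 0, and digits 0,1,5,6 already taken and all letters distinct, C+C≡D (mod 10) forces D=2, so D=2.
Step 6. [col 4: C + G ≡ S (mod 10)] in column 4 we have C+G≡S with carry-in 1; given C=6, S=0 and digits 0,1,2,5,6 already taken and all letters distinct, that pins G to 3, so G=3.
Step 7. [col 5: J + U ≡ S (mod 10)] column 5 reads J+U+carry(1)=S with J=5, S=0; with digits 0,1,2,3,5,6 already taken and all letters distinct, the only value for U is 4. So U=4.
Step 8. [col 6: L + Q ≡ E (mod 10)] from column 6 (L=1, carry-in 1, digits 0,1,2,3,4,5,6 already taken and all letters distinct): E must equal 9, so E=9.
Step 9. [col 6: L + Q ≡ E (mod 10)] in column 6 we have L+Q≡E with carry-in 1; given L=1, E=9 and digits 0,1,2,3,4,5,6,9 already taken and all letters distinct, that pins Q to 7. So Q=7.

Answer: C=6, D=2, E=9, G=3, J=5, L=1, Q=7, S=0, U=4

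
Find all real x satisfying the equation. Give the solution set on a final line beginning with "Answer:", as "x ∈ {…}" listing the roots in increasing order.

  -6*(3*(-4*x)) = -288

Step 1. [-6*(3*(-4*x)) = -288] leading coefficient -6: divide by -6, so div: 3*(-4*x) = 48.
Step 2. [3*(-4*x) = 48] divide by the outer 3, so div: -4*x = 16.
Step 3. [-4*x = 16] leading coefficient -4: divide by -4 ⇒ div: x = -4.

Answer: x ∈ {-4}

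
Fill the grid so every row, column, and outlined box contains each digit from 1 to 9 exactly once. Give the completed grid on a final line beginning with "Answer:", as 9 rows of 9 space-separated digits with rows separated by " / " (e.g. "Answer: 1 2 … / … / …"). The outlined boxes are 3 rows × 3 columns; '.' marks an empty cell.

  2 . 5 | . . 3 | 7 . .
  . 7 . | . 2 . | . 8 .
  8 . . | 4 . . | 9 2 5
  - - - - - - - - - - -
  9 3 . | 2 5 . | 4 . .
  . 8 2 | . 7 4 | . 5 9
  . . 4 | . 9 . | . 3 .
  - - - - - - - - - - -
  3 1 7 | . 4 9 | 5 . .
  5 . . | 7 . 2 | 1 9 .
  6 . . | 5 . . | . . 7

Step 1. [r5c7∈{6}] r5c7's peers cover all but 6 ⇒ r5c7=6.
Step 2. [r3c2∈{6}] r3c2 has the single candidate 6. So r3c2=6.
Step 3. [r3c5∈{1}] r3c5's peers cover all but 1, so r3c5=1.
Step 4. [r5c1∈{1}] r5c1 is down to just 1 ⇒ r5c1=1.
Step 5. [r6c4∈{1,6,8}] 1 has one home in col 4: r6c4. So r6c4=1.
Step 6. [r7c9∈{2,6,8}] r7c9 is the only open cell in row 7 admitting 2, so r7c9=2.
Step 7. [r7c4∈{6,8}] row 7 places 8 nowhere but r7c4, so r7c4=8.
Step 8. [r6c9∈{8}] r6c9's peers cover all but 8. So r6c9=8.
Step 9. [r9c8∈{4}] r9c8's peers cover all but 4, so r9c8=4.
Step 10. [r8c5∈{3,6}] 6 has one home in box 8: r8c5 ⇒ r8c5=6.
Step 11. [r4c9∈{1}] only 1 remains possible at r4c9 ⇒ r4c9=1.
Step 12. [r2c7∈{3}] r2c7 has the single candidate 3. So r2c7=3.
Step 13. [r2c1∈{4}] r2c1 has the single candidate 4, so r2c1=4.
Step 14. [r2c9∈{6}] r2c9 is down to just 6. So r2c9=6.
Step 15. [r1c2∈{9}] only 9 remains possible at r1c2. So r1c2=9.
Step 16. [r9c3∈{8,9}] r9c3 is the only open cell in row 9 admitting 9. So r9c3=9.
Step 17. [r4c3∈{6}] r4c3 is down to just 6, so r4c3=6.
Step 18. [r9c2∈{2}] nothing but 2 survives at r9c2, so r9c2=2.
Step 19. [r1c9∈{4}] r1c9's peers cover all but 4, so r1c9=4.
Step 20. [r9c6∈{1}] r9c6 is down to just 1, so r9c6=1.
Step 21. [r9c5∈{3}] r9c5's peers cover all but 3, so r9c5=3.
Step 22. [r3c6∈{7}] only 7 remains possible at r3c6 ⇒ r3c6=7.
Step 23. [r6c2∈{5}] only 5 remains possible at r6c2. So r6c2=5.
Step 24. [r8c2∈{4}] r8c2 is down to just 4, so r8c2=4.
Step 25. [r6c1∈{7}] only 7 remains possible at r6c1, so r6c1=7.
Step 26. [r4c6∈{8}] only 8 remains possible at r4c6 ⇒ r4c6=8.
Step 27. [r1c5∈{8}] r1c5's peers cover all but 8 ⇒ r1c5=8.
Step 28. [r5c4∈{3}] r5c4's peers cover all but 3, so r5c4=3.
Step 29. [r2c3∈{1}] nothing but 1 survives at r2c3, so r2c3=1.
Step 30. [r2c4∈{9}] only 9 remains possible at r2c4, so r2c4=9.
Step 31. [r4c8∈{7}] r4c8 has the single candidate 7. So r4c8=7.
Step 32. [r8c3∈{8}] r8c3 has the single candidate 8, so r8c3=8.
Step 33. [r1c4∈{6}] r1c4's peers cover all but 6, so r1c4=6.
Step 34. [r7c8∈{6}] nothing but 6 survives at r7c8. So r7c8=6.
Step 35. [r1c8∈{1}] r1c8 is down to just 1. So r1c8=1.
Step 36. [r2c6∈{5}] r2c6 has the single candidate 5 ⇒ r2c6=5.
Step 37. [r9c7∈{8}] nothing but 8 survives at r9c7. So r9c7=8.
Step 38. [r6c7∈{2}] r6c7's peers cover all but 2 ⇒ r6c7=2.
Step 39. [r8c9∈{3}] r8c9's peers cover all but 3. So r8c9=3.
Step 40. [r6c6∈{6}] only 6 remains possible at r6c6, so r6c6=6.
Step 41. [r3c3∈{3}] r3c3's peers cover all but 3 ⇒ r3c3=3.

Answer: 2 9 5 6 8 3 7 1 4 / 4 7 1 9 2 5 3 8 6 / 8 6 3 4 1 7 9 2 5 / 9 3 6 2 5 8 4 7 1 / 1 8 2 3 7 4 6 5 9 / 7 5 4 1 9 6 2 3 8 / 3 1 7 8 4 9 5 6 2 / 5 4 8 7 6 2 1 9 3 / 6 2 9 5 3 1 8 4 7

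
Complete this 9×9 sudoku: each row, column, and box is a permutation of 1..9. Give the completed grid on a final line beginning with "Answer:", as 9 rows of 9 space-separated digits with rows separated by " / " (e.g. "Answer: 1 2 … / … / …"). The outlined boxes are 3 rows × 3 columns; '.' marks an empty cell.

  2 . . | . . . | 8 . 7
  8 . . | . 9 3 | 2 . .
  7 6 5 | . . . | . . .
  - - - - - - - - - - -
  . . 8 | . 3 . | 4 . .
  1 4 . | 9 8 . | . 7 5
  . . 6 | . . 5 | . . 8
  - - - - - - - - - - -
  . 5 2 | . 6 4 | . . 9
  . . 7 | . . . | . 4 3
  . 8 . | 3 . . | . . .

Step 1. [r5c6∈{2,6}] in row 5, 2 fits only at r5c6 ⇒ r5c6=2.
Step 2. [r2c4∈{1,4,5,6,7}] r2c4 is the only open cell in row 2 admitting 7, so r2c4=7.
Step 3. [r2c2∈{1}] r2c2 is down to just 1 ⇒ r2c2=1.
Step 4. [r8c2∈{9}] only 9 remains possible at r8c2 ⇒ r8c2=9.
Step 5. [r9c3∈{1,4}] across col 3, 1 lands solely at r9c3. So r9c3=1.
Step 6. [r5c7∈{3,6}] row 5 places 6 nowhere but r5c7 ⇒ r5c7=6.
Step 7. [r1c3∈{3,4,9}] col 3 places 9 nowhere but r1c3, so r1c3=9.
Step 8. [r2c8∈{5,6}] r2c8 is the only open cell in row 2 admitting 5. So r2c8=5.
Step 9. [r2c9∈{4,6}] r2c9 is the only open cell in row 2 admitting 6. So r2c9=6.
Step 10. [r3c9∈{1,4}] in col 9, 4 fits only at r3c9. So r3c9=4.
Step 11. [r4c9∈{1,2}] col 9 places 1 nowhere but r4c9. So r4c9=1.
Step 12. [r7c7∈{1,7}] across row 7, 7 lands solely at r7c7. So r7c7=7.
Step 13. [r4c4∈{6}] only 6 remains possible at r4c4 ⇒ r4c4=6.
Step 14. [r4c6∈{7}] r4c6 is down to just 7. So r4c6=7.
Step 15. [r7c8∈{1,8}] r7c8 is the only open cell in col 8 admitting 8. So r7c8=8.
Step 16. [r7c4∈{1}] only 1 remains possible at r7c4, so r7c4=1.
Step 17. [r6c5∈{1,4}] row 6 places 1 nowhere but r6c5 ⇒ r6c5=1.
Step 18. [r3c5∈{2}] only 2 remains possible at r3c5 ⇒ r3c5=2.
Step 19. [r8c5∈{5}] nothing but 5 survives at r8c5, so r8c5=5.
Step 20. [r4c2∈{2}] nothing but 2 survives at r4c2, so r4c2=2.
Step 21. [r4c8∈{9}] r4c8 has the single candidate 9 ⇒ r4c8=9.
Step 22. [r6c7∈{3}] nothing but 3 survives at r6c7, so r6c7=3.
Step 23. [r3c4∈{8}] nothing but 8 survives at r3c4 ⇒ r3c4=8.
Step 24. [r3c6∈{1}] r3c6 is down to just 1, so r3c6=1.
Step 25. [r9c8∈{2,6}] r9c8 is the only open cell in col 8 admitting 6. So r9c8=6.
Step 26. [r6c4∈{4}] r6c4's peers cover all but 4, so r6c4=4.
Step 27. [r1c2∈{3}] r1c2's peers cover all but 3, so r1c2=3.
Step 28. [r8c4∈{2}] r8c4 has the single candidate 2. So r8c4=2.
Step 29. [r9c6∈{9}] only 9 remains possible at r9c6 ⇒ r9c6=9.
Step 30. [r9c9∈{2}] r9c9 is down to just 2, so r9c9=2.
Step 31. [r8c7∈{1}] r8c7's peers cover all but 1 ⇒ r8c7=1.
Step 32. [r2c3∈{4}] r2c3 is down to just 4, so r2c3=4.
Step 33. [r6c1∈{9}] r6c1's peers cover all but 9 ⇒ r6c1=9.
Step 34. [r1c5∈{4}] r1c5 has the single candidate 4. So r1c5=4.
Step 35. [r9c5∈{7}] r9c5's peers cover all but 7, so r9c5=7.
Step 36. [r3c8∈{3}] only 3 remains possible at r3c8 ⇒ r3c8=3.
Step 37. [r4c1∈{5}] r4c1's peers cover all but 5. So r4c1=5.
Step 38. [r6c2∈{7}] r6c2's peers cover all but 7 ⇒ r6c2=7.
Step 39. [r8c1∈{6}] nothing but 6 survives at r8c1, so r8c1=6.
Step 40. [r3c7∈{9}] r3c7 is down to just 9, so r3c7=9.
Step 41. [r8c6∈{8}] only 8 remains possible at r8c6. So r8c6=8.
Step 42. [r9c1∈{4}] r9c1 has the single candidate 4. So r9c1=4.
Step 43. [r6c8∈{2}] nothing but 2 survives at r6c8. So r6c8=2.
Step 44. [r1c8∈{1}] nothing but 1 survives at r1c8. So r1c8=1.
Step 45. [r9c7∈{5}] only 5 remains possible at r9c7 ⇒ r9c7=5.
Step 46. [r1c6∈{6}] r1c6 is down to just 6, so r1c6=6.
Step 47. [r7c1∈{3}] r7c1's peers cover all but 3 ⇒ r7c1=3.
Step 48. [r5c3∈{3}] nothing but 3 survives at r5c3, so r5c3=3.
Step 49. [r1c4∈{5}] only 5 remains possible at r1c4, so r1c4=5.

Answer: 2 3 9 5 4 6 8 1 7 / 8 1 4 7 9 3 2 5 6 / 7 6 5 8 2 1 9 3 4 / 5 2 8 6 3 7 4 9 1 / 1 4 3 9 8 2 6 7 5 / 9 7 6 4 1 5 3 2 8 / 3 5 2 1 6 4 7 8 9 / 6 9 7 2 5 8 1 4 3 / 4 8 1 3 7 9 5 6 2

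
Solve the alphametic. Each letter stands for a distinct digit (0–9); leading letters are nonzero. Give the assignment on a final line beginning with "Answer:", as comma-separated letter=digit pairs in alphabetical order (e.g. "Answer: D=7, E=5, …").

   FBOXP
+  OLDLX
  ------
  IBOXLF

Step 1. [I] I is the leading digit of a 6-digit sum of two 5-digit numbers; the final carry is exactly 1 ⇒ I=1.
Step 2. [col 1: P + X ≡ F (mod 10)] no forcing yet in column 1 (carry-in 0); X=9 is free and consistent — try it, so X=9.
Step 3. [col 1: P + X ≡ F (mod 10)] no forcing yet in column 1 (carry-in 0); F=4 is free and consistent — try it, so F=4.
Step 4. [col 1: P + X ≡ F (mod 10)] from column 1 (X=9, F=4, carry-in 0, digits 1,4,9 already taken and all letters distinct): P must equal 5 ⇒ P=5.
Step 5. [col 2: X + L ≡ L (mod 10)] no forcing yet in column 2 (carry-in 1); L=6 is free and consistent — try it, so L=6.
Step 6. [col 3: O + D ≡ X (mod 10)] no forcing yet in column 3 (carry-in 1); O=8 is free and consistent — try it ⇒ O=8.
Step 7. [col 3: O + D ≡ X (mod 10)] in column 3 we have O+D≡X with carry-in 1; given O=8, X=9 and digits 1,4,5,6,8,9 already taken and all letters distinct, that pins D to 0 ⇒ D=0.
Step 8. [col 4: B + L ≡ O (mod 10)] column 4 reads B+L+carry(0)=O with L=6, O=8; with digits 0,1,4,5,6,8,9 already taken and all letters distinct, the only value for B is 2. So B=2.

Answer: B=2, D=0, F=4, I=1, L=6, O=8, P=5, X=9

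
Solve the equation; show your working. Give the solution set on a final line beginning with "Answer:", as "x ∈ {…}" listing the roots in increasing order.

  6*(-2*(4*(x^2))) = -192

Step 1. [6*(-2*(4*(x^2))) = -192] 6·(inner) — divide through by 6, so div: -2*(4*(x^2)) = -32.
Step 2. [-2*(4*(x^2)) = -32] leading coefficient -2: divide by -2 ⇒ div: 4*(x^2) = 16.
Step 3. [4*(x^2) = 16] leading coefficient 4: divide by 4. So div: x^2 = 4.
Step 4. [x^2 = 4] √ both sides: 4 ≥ 0 gives two branches. So sqrt: x = 2 or -2.

Answer: x ∈ {-2, 2}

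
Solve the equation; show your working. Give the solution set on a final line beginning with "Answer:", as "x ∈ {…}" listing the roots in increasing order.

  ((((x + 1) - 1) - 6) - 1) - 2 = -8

Step 1. [((((x + 1) - 1) - 6) - 1) - 2 = -8] 2 comes off first (add 2), so sub: (((x + 1) - 1) - 6) - 1 = -6.
Step 2. [(((x + 1) - 1) - 6) - 1 = -6] 1 comes off first (add 1). So sub: ((x + 1) - 1) - 6 = -5.
Step 3. [((x + 1) - 1) - 6 = -5] -6 is outermost — add 6 both sides ⇒ sub: (x + 1) - 1 = 1.
Step 4. [(x + 1) - 1 = 1] the outer -1 inverts by adding 1. So sub: x + 1 = 2.
Step 5. [x + 1 = 2] subtract 1: x sits inside (… + 1). So sub: x = 1.

Answer: x ∈ {1}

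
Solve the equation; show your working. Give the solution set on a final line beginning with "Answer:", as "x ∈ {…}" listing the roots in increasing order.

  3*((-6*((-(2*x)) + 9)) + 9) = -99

Step 1. [3*((-6*((-(2*x)) + 9)) + 9) = -99] 3·(inner) — divide through by 3. So div: (-6*((-(2*x)) + 9)) + 9 = -33.
Step 2. [(-6*((-(2*x)) + 9)) + 9 = -33] subtract 9: x sits inside (… + 9). So sub: -6*((-(2*x)) + 9) = -42.
Step 3. [-6*((-(2*x)) + 9) = -42] divide by the outer -6. So div: (-(2*x)) + 9 = 7.
Step 4. [(-(2*x)) + 9 = 7] subtract 9: x sits inside (… + 9) ⇒ sub: -(2*x) = -2.
Step 5. [-(2*x) = -2] leading − — multiply by −1. So neg: 2*x = 2.
Step 6. [2*x = 2] 2·(inner) — divide through by 2. So div: x = 1.

Answer: x ∈ {1}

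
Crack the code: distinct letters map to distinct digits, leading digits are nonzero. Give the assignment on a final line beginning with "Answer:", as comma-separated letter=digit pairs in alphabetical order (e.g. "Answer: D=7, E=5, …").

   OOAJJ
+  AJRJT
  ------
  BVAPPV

Step 1. [col 1: J + T ≡ V (mod 10)] no forcing yet in column 1 (carry-in 0); V=0 is free and consistent — try it, so V=0.
Step 2. [col 1: J + T ≡ V (mod 10)] no forcing yet in column 1 (carry-in 0); J=4 is free and consistent — try it. So J=4.
Step 3. [col 1: J + T ≡ V (mod 10)] column 1 reads J+T+carry(0)=V with J=4, V=0; with digits 0,4 already taken and all letters distinct, the only value for T is 6 ⇒ T=6.
Step 4. [col 2: J + J ≡ P (mod 10)] in column 2 we have J+J≡P with carry-in 1; given J=4 and digits 0,4,6 already taken and all letters distinct, that pins P to 9. So P=9.
Step 5. [col 3: A + R ≡ P (mod 10)] several values work for R in column 3 (A + R ≡ P (mod 10), carry-in 0); try R=2, so R=2.
Step 6. [B] the sum has 6 digits but both addends have 5; that extra leading digit B is the final carry, namely 1, so B=1.
Step 7. [col 3: A + R ≡ P (mod 10)] in column 3 we have A+R≡P with carry-in 0; given R=2, P=9 and digits 0,1,2,4,6,9 already taken and all letters distinct, that pins A to 7. So A=7.
Step 8. [col 4: O + J ≡ A (mod 10)] column 4 reads O+J+carry(0)=A with J=4, A=7; with digits 0,1,2,4,6,7,9 already taken and all letters distinct, the only value for O is 3 ⇒ O=3.

Answer: A=7, B=1, J=4, O=3, P=9, R=2, T=6, V=0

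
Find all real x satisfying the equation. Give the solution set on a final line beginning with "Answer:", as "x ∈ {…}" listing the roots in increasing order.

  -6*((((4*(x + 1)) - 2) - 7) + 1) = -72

Step 1. [-6*((((4*(x + 1)) - 2) - 7) + 1) = -72] -6 out front; divide by -6 ⇒ div: (((4*(x + 1)) - 2) - 7) + 1 = 12.
Step 2. [(((4*(x + 1)) - 2) - 7) + 1 = 12] subtract 1: x sits inside (… + 1). So sub: ((4*(x + 1)) - 2) - 7 = 11.
Step 3. [((4*(x + 1)) - 2) - 7 = 11] add 7: x sits inside (… - 7), so sub: (4*(x + 1)) - 2 = 18.
Step 4. [(4*(x + 1)) - 2 = 18] peel the -2: add 2 from each side. So sub: 4*(x + 1) = 20.
Step 5. [4*(x + 1) = 20] leading coefficient 4: divide by 4 ⇒ div: x + 1 = 5.
Step 6. [x + 1 = 5] +1 is outermost — subtract 1 both sides. So sub: x = 4.

Answer: x ∈ {4}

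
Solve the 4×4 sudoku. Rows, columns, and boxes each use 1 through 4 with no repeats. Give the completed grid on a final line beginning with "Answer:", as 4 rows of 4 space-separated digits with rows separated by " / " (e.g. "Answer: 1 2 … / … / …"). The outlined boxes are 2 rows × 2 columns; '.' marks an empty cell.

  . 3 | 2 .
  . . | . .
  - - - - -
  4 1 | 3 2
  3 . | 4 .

Step 1. [r2c3∈{1}] nothing but 1 survives at r2c3, so r2c3=1.
Step 2. [r2c2∈{2,4}] 4 has one home in col 2: r2c2, so r2c2=4.
Step 3. [r2c1∈{2}] nothing but 2 survives at r2c1, so r2c1=2.
Step 4. [r1c4∈{4}] nothing but 4 survives at r1c4, so r1c4=4.
Step 5. [r4c2∈{2}] r4c2 has the single candidate 2, so r4c2=2.
Step 6. [r1c1∈{1}] only 1 remains possible at r1c1, so r1c1=1.
Step 7. [r4c4∈{1}] r4c4 has the single candidate 1 ⇒ r4c4=1.
Step 8. [r2c4∈{3}] r2c4's peers cover all but 3 ⇒ r2c4=3.

Answer: 1 3 2 4 / 2 4 1 3 / 4 1 3 2 / 3 2 4 1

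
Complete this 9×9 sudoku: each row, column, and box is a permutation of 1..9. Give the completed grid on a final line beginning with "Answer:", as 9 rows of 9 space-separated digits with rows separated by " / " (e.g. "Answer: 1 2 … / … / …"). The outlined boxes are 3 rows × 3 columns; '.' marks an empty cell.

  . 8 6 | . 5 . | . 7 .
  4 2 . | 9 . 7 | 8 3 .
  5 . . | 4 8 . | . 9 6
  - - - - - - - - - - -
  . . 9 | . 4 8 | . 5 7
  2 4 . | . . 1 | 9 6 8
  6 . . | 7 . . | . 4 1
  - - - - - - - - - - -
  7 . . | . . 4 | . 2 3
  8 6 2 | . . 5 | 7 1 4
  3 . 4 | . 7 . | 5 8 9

Step 1. [r5c5∈{3}] r5c5's peers cover all but 3. So r5c5=3.
Step 2. [r9c2∈{1}] r9c2's peers cover all but 1, so r9c2=1.
Step 3. [r9c6∈{2,6}] r9c6 is the only open cell in col 6 admitting 6. So r9c6=6.
Step 4. [r4c2∈{3}] r4c2's peers cover all but 3, so r4c2=3.
Step 5. [r6c5∈{2,9}] col 5 places 2 nowhere but r6c5. So r6c5=2.
Step 6. [r1c9∈{2}] nothing but 2 survives at r1c9. So r1c9=2.
Step 7. [r2c3∈{1}] only 1 remains possible at r2c3 ⇒ r2c3=1.
Step 8. [r6c2∈{5}] r6c2's peers cover all but 5, so r6c2=5.
Step 9. [r1c4∈{1,3}] in box 2, 1 fits only at r1c4, so r1c4=1.
Step 10. [r3c3∈{3,7}] col 3 places 3 nowhere but r3c3 ⇒ r3c3=3.
Step 11. [r8c5∈{9}] r8c5 has the single candidate 9 ⇒ r8c5=9.
Step 12. [r6c6∈{9}] r6c6's peers cover all but 9. So r6c6=9.
Step 13. [r2c5∈{6}] r2c5 is down to just 6, so r2c5=6.
Step 14. [r6c3∈{8}] r6c3's peers cover all but 8. So r6c3=8.
Step 15. [r7c5∈{1}] nothing but 1 survives at r7c5 ⇒ r7c5=1.
Step 16. [r3c2∈{7}] only 7 remains possible at r3c2. So r3c2=7.
Step 17. [r7c7∈{6}] r7c7's peers cover all but 6 ⇒ r7c7=6.
Step 18. [r1c6∈{3}] nothing but 3 survives at r1c6, so r1c6=3.
Step 19. [r9c4∈{2}] only 2 remains possible at r9c4 ⇒ r9c4=2.
Step 20. [r7c3∈{5}] nothing but 5 survives at r7c3, so r7c3=5.
Step 21. [r5c3∈{7}] r5c3 is down to just 7 ⇒ r5c3=7.
Step 22. [r6c7∈{3}] r6c7's peers cover all but 3. So r6c7=3.
Step 23. [r4c7∈{2}] r4c7 has the single candidate 2. So r4c7=2.
Step 24. [r1c1∈{9}] r1c1 is down to just 9, so r1c1=9.
Step 25. [r3c6∈{2}] r3c6 is down to just 2 ⇒ r3c6=2.
Step 26. [r8c4∈{3}] nothing but 3 survives at r8c4 ⇒ r8c4=3.
Step 27. [r5c4∈{5}] r5c4's peers cover all but 5. So r5c4=5.
Step 28. [r4c4∈{6}] r4c4 has the single candidate 6. So r4c4=6.
Step 29. [r7c2∈{9}] r7c2 is down to just 9 ⇒ r7c2=9.
Step 30. [r7c4∈{8}] r7c4 is down to just 8. So r7c4=8.
Step 31. [r4c1∈{1}] r4c1 has the single candidate 1, so r4c1=1.
Step 32. [r1c7∈{4}] r1c7's peers cover all but 4 ⇒ r1c7=4.
Step 33. [r2c9∈{5}] only 5 remains possible at r2c9 ⇒ r2c9=5.
Step 34. [r3c7∈{1}] r3c7 has the single candidate 1. So r3c7=1.

Answer: 9 8 6 1 5 3 4 7 2 / 4 2 1 9 6 7 8 3 5 / 5 7 3 4 8 2 1 9 6 / 1 3 9 6 4 8 2 5 7 / 2 4 7 5 3 1 9 6 8 / 6 5 8 7 2 9 3 4 1 / 7 9 5 8 1 4 6 2 3 / 8 6 2 3 9 5 7 1 4 / 3 1 4 2 7 6 5 8 9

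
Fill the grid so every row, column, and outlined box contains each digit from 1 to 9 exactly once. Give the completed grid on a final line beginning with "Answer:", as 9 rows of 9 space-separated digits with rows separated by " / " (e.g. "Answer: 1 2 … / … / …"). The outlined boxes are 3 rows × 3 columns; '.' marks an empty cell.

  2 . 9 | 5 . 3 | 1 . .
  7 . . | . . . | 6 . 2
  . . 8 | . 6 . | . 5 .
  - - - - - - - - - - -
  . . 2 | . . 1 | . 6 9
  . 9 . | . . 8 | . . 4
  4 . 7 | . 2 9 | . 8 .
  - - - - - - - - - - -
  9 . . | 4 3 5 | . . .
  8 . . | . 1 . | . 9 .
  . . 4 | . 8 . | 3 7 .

Step 1. [r2c6∈{4}] nothing but 4 survives at r2c6, so r2c6=4.
Step 2. [r1c5∈{7}] r1c5's peers cover all but 7, so r1c5=7.
Step 3. [r1c2∈{4,6}] 6 has one home in row 1: r1c2, so r1c2=6.
Step 4. [r6c7∈{5}] r6c7 is down to just 5, so r6c7=5.
Step 5. [r6c4∈{3,6}] r6c4 is the only open cell in row 6 admitting 6, so r6c4=6.
Step 6. [r8c6∈{2,6,7}] in col 6, 7 fits only at r8c6, so r8c6=7.
Step 7. [r8c4∈{2}] nothing but 2 survives at r8c4, so r8c4=2.
Step 8. [r2c8∈{3}] r2c8 is down to just 3 ⇒ r2c8=3.
Step 9. [r3c7∈{4,7,9}] r3c7 is the only open cell in col 7 admitting 9, so r3c7=9.
Step 10. [r5c5∈{5}] only 5 remains possible at r5c5 ⇒ r5c5=5.
Step 11. [r3c4∈{1}] r3c4 has the single candidate 1 ⇒ r3c4=1.
Step 12. [r3c1∈{3}] only 3 remains possible at r3c1 ⇒ r3c1=3.
Step 13. [r9c2∈{1,2,5}] 2 has one home in row 9: r9c2, so r9c2=2.
Step 14. [r7c7∈{2,8}] in col 7, 8 fits only at r7c7. So r7c7=8.
Step 15. [r6c9∈{1,3}] across col 9, 3 lands solely at r6c9. So r6c9=3.
Step 16. [r5c8∈{1,2}] r5c8 is the only open cell in box 6 admitting 1 ⇒ r5c8=1.
Step 17. [r9c1∈{1,5,6}] 1 has one home in col 1: r9c1, so r9c1=1.
Step 18. [r7c3∈{6}] only 6 remains possible at r7c3. So r7c3=6.
Step 19. [r5c3∈{3}] r5c3 has the single candidate 3 ⇒ r5c3=3.
Step 20. [r8c3∈{5}] r8c3 has the single candidate 5, so r8c3=5.
Step 21. [r5c4∈{7}] r5c4 is down to just 7 ⇒ r5c4=7.
Step 22. [r2c2∈{1,5}] across row 2, 5 lands solely at r2c2. So r2c2=5.
Step 23. [r9c9∈{5,6}] r9c9 is the only open cell in row 9 admitting 5 ⇒ r9c9=5.
Step 24. [r2c4∈{8,9}] in row 2, 8 fits only at r2c4, so r2c4=8.
Step 25. [r9c6∈{6}] r9c6's peers cover all but 6, so r9c6=6.
Step 26. [r1c8∈{4}] r1c8 has the single candidate 4, so r1c8=4.
Step 27. [r4c5∈{4}] r4c5 is down to just 4 ⇒ r4c5=4.
Step 28. [r6c2∈{1}] nothing but 1 survives at r6c2. So r6c2=1.
Step 29. [r4c1∈{5}] r4c1 has the single candidate 5, so r4c1=5.
Step 30. [r4c7∈{7}] only 7 remains possible at r4c7, so r4c7=7.
Step 31. [r7c2∈{7}] r7c2 has the single candidate 7. So r7c2=7.
Step 32. [r1c9∈{8}] r1c9 is down to just 8 ⇒ r1c9=8.
Step 33. [r5c1∈{6}] r5c1 is down to just 6, so r5c1=6.
Step 34. [r8c2∈{3}] only 3 remains possible at r8c2, so r8c2=3.
Step 35. [r9c4∈{9}] only 9 remains possible at r9c4 ⇒ r9c4=9.
Step 36. [r7c8∈{2}] r7c8's peers cover all but 2 ⇒ r7c8=2.
Step 37. [r8c7∈{4}] nothing but 4 survives at r8c7 ⇒ r8c7=4.
Step 38. [r7c9∈{1}] r7c9 is down to just 1, so r7c9=1.
Step 39. [r3c9∈{7}] r3c9 has the single candidate 7 ⇒ r3c9=7.
Step 40. [r4c4∈{3}] nothing but 3 survives at r4c4, so r4c4=3.
Step 41. [r2c3∈{1}] r2c3 has the single candidate 1. So r2c3=1.
Step 42. [r2c5∈{9}] only 9 remains possible at r2c5, so r2c5=9.
Step 43. [r8c9∈{6}] r8c9 has the single candidate 6. So r8c9=6.
Step 44. [r4c2∈{8}] only 8 remains possible at r4c2, so r4c2=8.
Step 45. [r3c6∈{2}] r3c6 has the single candidate 2. So r3c6=2.
Step 46. [r3c2∈{4}] r3c2 has the single candidate 4 ⇒ r3c2=4.
Step 47. [r5c7∈{2}] nothing but 2 survives at r5c7 ⇒ r5c7=2.

Answer: 2 6 9 5 7 3 1 4 8 / 7 5 1 8 9 4 6 3 2 / 3 4 8 1 6 2 9 5 7 / 5 8 2 3 4 1 7 6 9 / 6 9 3 7 5 8 2 1 4 / 4 1 7 6 2 9 5 8 3 / 9 7 6 4 3 5 8 2 1 / 8 3 5 2 1 7 4 9 6 / 1 2 4 9 8 6 3 7 5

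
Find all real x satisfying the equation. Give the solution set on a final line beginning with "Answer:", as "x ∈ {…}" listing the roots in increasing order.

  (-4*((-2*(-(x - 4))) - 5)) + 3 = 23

Step 1. [(-4*((-2*(-(x - 4))) - 5)) + 3 = 23] +3 is outermost — subtract 3 both sides, so sub: -4*((-2*(-(x - 4))) - 5) = 20.
Step 2. [-4*((-2*(-(x - 4))) - 5) = 20] divide by the outer -4 ⇒ div: (-2*(-(x - 4))) - 5 = -5.
Step 3. [(-2*(-(x - 4))) - 5 = -5] the outer -5 inverts by adding 5, so sub: -2*(-(x - 4)) = 0.
Step 4. [-2*(-(x - 4)) = 0] leading coefficient -2: divide by -2, so div: -(x - 4) = 0.
Step 5. [-(x - 4) = 0] LHS negated; negate both sides ⇒ neg: x - 4 = 0.
Step 6. [x - 4 = 0] add 4: x sits inside (… - 4). So sub: x = 4.

Answer: x ∈ {4}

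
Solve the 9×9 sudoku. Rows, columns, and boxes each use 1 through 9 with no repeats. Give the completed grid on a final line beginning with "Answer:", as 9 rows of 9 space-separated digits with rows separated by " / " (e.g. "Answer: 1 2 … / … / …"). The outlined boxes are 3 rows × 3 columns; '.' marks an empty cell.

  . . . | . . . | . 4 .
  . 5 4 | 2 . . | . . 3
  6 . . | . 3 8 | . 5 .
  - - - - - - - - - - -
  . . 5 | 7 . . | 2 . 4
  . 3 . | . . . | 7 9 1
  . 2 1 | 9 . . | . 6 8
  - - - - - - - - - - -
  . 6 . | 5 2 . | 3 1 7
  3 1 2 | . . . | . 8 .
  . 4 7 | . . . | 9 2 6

Step 1. [r3c3∈{9}] r3c3 is down to just 9 ⇒ r3c3=9.
Step 2. [r7c6∈{4,9}] r7c6 is the only open cell in row 7 admitting 4. So r7c6=4.
Step 3. [r7c3∈{8}] r7c3's peers cover all but 8. So r7c3=8.
Step 4. [r1c1∈{1,2,7,8}] 2 has one home in col 1: r1c1, so r1c1=2.
Step 5. [r2c1∈{1,7,8}] across col 1, 1 lands solely at r2c1, so r2c1=1.
Step 6. [r8c4∈{6}] nothing but 6 survives at r8c4 ⇒ r8c4=6.
Step 7. [r1c4∈{1}] r1c4's peers cover all but 1. So r1c4=1.
Step 8. [r1c2∈{7,8}] 8 has one home in box 1: r1c2, so r1c2=8.
Step 9. [r6c7∈{5}] r6c7 has the single candidate 5. So r6c7=5.
Step 10. [r1c7∈{6}] r1c7 is down to just 6 ⇒ r1c7=6.
Step 11. [r6c5∈{4}] only 4 remains possible at r6c5, so r6c5=4.
Step 12. [r5c4∈{8}] r5c4's peers cover all but 8 ⇒ r5c4=8.
Step 13. [r1c9∈{9}] r1c9 is down to just 9. So r1c9=9.
Step 14. [r5c3∈{6}] only 6 remains possible at r5c3. So r5c3=6.
Step 15. [r6c6∈{3}] r6c6's peers cover all but 3. So r6c6=3.
Step 16. [r2c8∈{7}] r2c8's peers cover all but 7, so r2c8=7.
Step 17. [r9c6∈{1}] r9c6 is down to just 1 ⇒ r9c6=1.
Step 18. [r4c6∈{6}] r4c6 is down to just 6. So r4c6=6.
Step 19. [r2c6∈{9}] nothing but 9 survives at r2c6, so r2c6=9.
Step 20. [r5c5∈{5}] nothing but 5 survives at r5c5. So r5c5=5.
Step 21. [r1c5∈{7}] nothing but 7 survives at r1c5. So r1c5=7.
Step 22. [r4c2∈{9}] r4c2 has the single candidate 9 ⇒ r4c2=9.
Step 23. [r8c7∈{4}] r8c7's peers cover all but 4. So r8c7=4.
Step 24. [r9c5∈{8}] nothing but 8 survives at r9c5 ⇒ r9c5=8.
Step 25. [r3c2∈{7}] only 7 remains possible at r3c2. So r3c2=7.
Step 26. [r9c1∈{5}] only 5 remains possible at r9c1. So r9c1=5.
Step 27. [r4c8∈{3}] only 3 remains possible at r4c8 ⇒ r4c8=3.
Step 28. [r8c6∈{7}] r8c6 is down to just 7, so r8c6=7.
Step 29. [r4c1∈{8}] nothing but 8 survives at r4c1, so r4c1=8.
Step 30. [r5c1∈{4}] nothing but 4 survives at r5c1. So r5c1=4.
Step 31. [r4c5∈{1}] only 1 remains possible at r4c5, so r4c5=1.
Step 32. [r2c7∈{8}] only 8 remains possible at r2c7 ⇒ r2c7=8.
Step 33. [r1c6∈{5}] only 5 remains possible at r1c6. So r1c6=5.
Step 34. [r3c4∈{4}] r3c4 has the single candidate 4, so r3c4=4.
Step 35. [r7c1∈{9}] r7c1 has the single candidate 9. So r7c1=9.
Step 36. [r6c1∈{7}] r6c1's peers cover all but 7 ⇒ r6c1=7.
Step 37. [r8c5∈{9}] only 9 remains possible at r8c5, so r8c5=9.
Step 38. [r2c5∈{6}] r2c5 is down to just 6 ⇒ r2c5=6.
Step 39. [r3c9∈{2}] r3c9 is down to just 2, so r3c9=2.
Step 40. [r8c9∈{5}] r8c9 is down to just 5, so r8c9=5.
Step 41. [r9c4∈{3}] r9c4 has the single candidate 3 ⇒ r9c4=3.
Step 42. [r3c7∈{1}] nothing but 1 survives at r3c7. So r3c7=1.
Step 43. [r5c6∈{2}] r5c6's peers cover all but 2. So r5c6=2.
Step 44. [r1c3∈{3}] r1c3 is down to just 3. So r1c3=3.

Answer: 2 8 3 1 7 5 6 4 9 / 1 5 4 2 6 9 8 7 3 / 6 7 9 4 3 8 1 5 2 / 8 9 5 7 1 6 2 3 4 / 4 3 6 8 5 2 7 9 1 / 7 2 1 9 4 3 5 6 8 / 9 6 8 5 2 4 3 1 7 / 3 1 2 6 9 7 4 8 5 / 5 4 7 3 8 1 9 2 6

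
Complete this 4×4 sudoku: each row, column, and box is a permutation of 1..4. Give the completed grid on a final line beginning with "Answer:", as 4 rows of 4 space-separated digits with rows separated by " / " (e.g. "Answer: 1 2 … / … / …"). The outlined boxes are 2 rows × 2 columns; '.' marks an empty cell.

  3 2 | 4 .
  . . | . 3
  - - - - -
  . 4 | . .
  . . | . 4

Step 1. [r3c4∈{1,2}] across col 4, 2 lands solely at r3c4, so r3c4=2.
Step 2. [r3c1∈{1}] nothing but 1 survives at r3c1 ⇒ r3c1=1.
Step 3. [r4c3∈{1,3}] row 4 places 1 nowhere but r4c3. So r4c3=1.
Step 4. [r2c1∈{4}] r2c1 has the single candidate 4, so r2c1=4.
Step 5. [r2c3∈{2}] r2c3 is down to just 2 ⇒ r2c3=2.
Step 6. [r3c3∈{3}] only 3 remains possible at r3c3 ⇒ r3c3=3.
Step 7. [r4c1∈{2}] r4c1 is down to just 2. So r4c1=2.
Step 8. [r1c4∈{1}] only 1 remains possible at r1c4. So r1c4=1.
Step 9. [r2c2∈{1}] r2c2's peers cover all but 1 ⇒ r2c2=1.
Step 10. [r4c2∈{3}] r4c2 has the single candidate 3, so r4c2=3.

Answer: 3 2 4 1 / 4 1 2 3 / 1 4 3 2 / 2 3 1 4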